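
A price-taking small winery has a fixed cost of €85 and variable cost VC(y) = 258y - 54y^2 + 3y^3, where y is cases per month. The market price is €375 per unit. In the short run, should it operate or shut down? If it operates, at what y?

Variable cost is VC = 258y - 54y^2 + 3y^3, so AVC = VC/y = 258 - 54y + 3y^2 and MC = dTC/dy = 258 - 108y + 9y^2.
The AVC parabola has its vertex at y = 54/6 = 9, where AVC = 258 - 54·9 + 3·9^2 = €15.
Since P = €375 ≥ min AVC = €15, price covers variable cost and the firm should produce.
P = MC gives -117 - 108y + 9y^2 = 0, with roots -1 and 13. Take the larger (rising MC): y* = 13.
Check: AVC at y = 13 is €63 ≤ P, so revenue covers variable cost.
Profit = P·y − TC = 375·13 − 904 = €3971.

Produce at y = 13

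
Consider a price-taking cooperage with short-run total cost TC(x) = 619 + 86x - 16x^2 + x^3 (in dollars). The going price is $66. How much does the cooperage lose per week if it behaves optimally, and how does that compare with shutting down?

Profit = -$219 at x = 10

AVC = 86 - 16x + x^2; min AVC = $22 at x = 8. Since P = $66 ≥ min AVC, the firm produces.
MC = 86 - 32x + 3x^2. Setting P = MC and taking the root on the rising branch gives x* = 10.
TR = 66·10 = 660. TC = 619 + 260 = 879. Profit = 660 − 879 = -$219.
Shutting down would mean losing the fixed cost of $619, so operating at a loss of $219 is better by $400.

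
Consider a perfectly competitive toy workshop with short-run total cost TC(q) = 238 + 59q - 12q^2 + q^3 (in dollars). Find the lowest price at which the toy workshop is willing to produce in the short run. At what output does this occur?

The shutdown price is the minimum of AVC. VC = 59q - 12q^2 + q^3, so AVC = 59 - 12q + q^2.
dAVC/dq = -12 + 2q = 0 gives q = 6. min AVC = 59 - 12·6 + 6^2 = 23.
So the shutdown price is $23.

$23 per unit, at q = 6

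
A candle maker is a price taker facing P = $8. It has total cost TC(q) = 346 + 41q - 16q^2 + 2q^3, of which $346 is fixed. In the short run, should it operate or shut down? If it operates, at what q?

Strip out fixed cost: VC = 41q - 16q^2 + 2q^3. Then AVC = 41 - 16q + 2q^2 and MC = 41 - 32q + 6q^2.
AVC is minimized where dAVC/dq = -16 + 4q = 0, at q = 4; min AVC = 41 - 16·4 + 2·4^2 = $9.
P = $8 lies below min AVC = $9; no output level covers variable cost.
Shutting down limits the loss to fixed cost, $346.

Shut down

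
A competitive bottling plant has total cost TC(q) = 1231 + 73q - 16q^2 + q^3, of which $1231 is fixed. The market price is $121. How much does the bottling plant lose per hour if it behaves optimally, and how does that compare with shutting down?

Profit = -$79 at q = 12

AVC = 73 - 16q + q^2; min AVC = $9 at q = 8. Since P = $121 ≥ min AVC, the firm produces.
MC = 73 - 32q + 3q^2. Setting P = MC and taking the root on the rising branch gives q* = 12.
TR = 121·12 = 1452. TC = 1231 + 300 = 1531. Profit = 1452 − 1531 = -$79.
That loss of $79 beats the $1231 the firm would lose by shutting down; producing recovers $1152 of fixed cost.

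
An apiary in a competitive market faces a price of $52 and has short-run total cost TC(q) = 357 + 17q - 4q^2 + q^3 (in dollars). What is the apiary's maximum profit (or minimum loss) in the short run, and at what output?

Profit = -$207 at q = 5

AVC = 17 - 4q + q^2; min AVC = $13 at q = 2. Since P = $52 ≥ min AVC, the firm produces.
With MC = 17 - 8q + 3q^2, P = MC on the upward-sloping part at q* = 5.
TR = 52·5 = 260. TC = 357 + 110 = 467. Profit = 260 − 467 = -$207.
That loss of $207 beats the $357 the firm would lose by shutting down; producing recovers $150 of fixed cost.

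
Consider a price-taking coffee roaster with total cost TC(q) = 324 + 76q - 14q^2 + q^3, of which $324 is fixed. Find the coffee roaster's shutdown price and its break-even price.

Shutdown price = min AVC. AVC = 76 - 14q + q^2, with vertex at q = 7 and minimum $27.
ATC = 324/q + 76 - 14q + q^2. Setting dATC/dq = −324/q^2 − 14 + 2q = 0 gives q = 9 (since 2·9^3 − 14·9^2 = 324).
min ATC = 324/9 + 76 − 14·9 + 9^2 = $67. That is the break-even price.
Between these two prices the firm operates at a loss; above $67 it earns a profit.

Shutdown price = $27; break-even price = $67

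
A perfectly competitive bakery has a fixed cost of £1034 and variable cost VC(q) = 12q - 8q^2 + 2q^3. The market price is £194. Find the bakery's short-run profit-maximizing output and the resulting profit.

Profit = -£54 at q = 7

AVC = 12 - 8q + 2q^2 has its minimum £4 at q = 2; price £194 clears that bar, so the firm operates.
MC = 12 - 16q + 6q^2. Setting P = MC and taking the root on the rising branch gives q* = 7.
TR = 194·7 = 1358. TC = 1034 + 378 = 1412. Profit = 1358 − 1412 = -£54.
By producing, the firm covers all variable cost plus £980 of fixed cost; shutting down would lose the full £1034.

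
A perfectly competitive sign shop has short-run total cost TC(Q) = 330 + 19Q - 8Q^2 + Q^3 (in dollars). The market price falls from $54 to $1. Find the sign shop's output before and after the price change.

MC = 19 - 16Q + 3Q^2; the shutdown threshold is min AVC = $3 (at Q = 4).
With P = $54 above the shutdown price, P = MC gives Q = 7.
At P = $1 < min AVC = $3, price no longer covers variable cost at any output, so the firm shuts down: Q = 0.

Output falls from 7 to 0 (the firm shuts down)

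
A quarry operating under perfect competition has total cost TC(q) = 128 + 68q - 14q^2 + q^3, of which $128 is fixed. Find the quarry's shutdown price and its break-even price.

Shutdown price = $19; break-even price = $36

Shutdown price = min AVC. AVC = 68 - 14q + q^2, with vertex at q = 7 and minimum $19.
ATC = 128/q + 68 - 14q + q^2. Setting dATC/dq = −128/q^2 − 14 + 2q = 0 gives q = 8 (since 2·8^3 − 14·8^2 = 128).
min ATC = 128/8 + 68 − 14·8 + 8^2 = $36. That is the break-even price.
For $19 ≤ P < $36 the firm produces at a loss; below $19 it shuts down.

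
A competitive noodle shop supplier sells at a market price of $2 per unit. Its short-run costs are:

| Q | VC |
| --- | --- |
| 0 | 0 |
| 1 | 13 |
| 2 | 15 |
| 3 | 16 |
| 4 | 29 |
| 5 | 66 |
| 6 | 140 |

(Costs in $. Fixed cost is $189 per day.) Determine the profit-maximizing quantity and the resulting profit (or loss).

Compute π = P·Q − TC at each output: Q=0: -189; Q=1: -200; Q=2: -200; Q=3: -199; Q=4: -210; Q=5: -245; Q=6: -317.
Profit is highest at Q = 0. Equivalently, the lowest AVC in the table is 16/3 ≈ $5.33 at Q = 3, and P = $2 falls below it — price never covers variable cost, so the firm shuts down and loses only its fixed cost.

Q = 0 (shut down); profit = -$189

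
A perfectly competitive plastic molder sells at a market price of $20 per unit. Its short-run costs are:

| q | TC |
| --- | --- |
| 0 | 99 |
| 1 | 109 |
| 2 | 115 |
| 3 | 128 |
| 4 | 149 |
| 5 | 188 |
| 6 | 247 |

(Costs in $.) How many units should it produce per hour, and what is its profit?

q = 3; profit = -$68

Profit at each row (π = 20q − TC): q=0: -99; q=1: -89; q=2: -75; q=3: -68; q=4: -69; q=5: -88; q=6: -127.
Profit is maximized at q = 3. AVC there is 29/3 = $9.67 ≤ P, so producing beats shutting down (which would give -$99).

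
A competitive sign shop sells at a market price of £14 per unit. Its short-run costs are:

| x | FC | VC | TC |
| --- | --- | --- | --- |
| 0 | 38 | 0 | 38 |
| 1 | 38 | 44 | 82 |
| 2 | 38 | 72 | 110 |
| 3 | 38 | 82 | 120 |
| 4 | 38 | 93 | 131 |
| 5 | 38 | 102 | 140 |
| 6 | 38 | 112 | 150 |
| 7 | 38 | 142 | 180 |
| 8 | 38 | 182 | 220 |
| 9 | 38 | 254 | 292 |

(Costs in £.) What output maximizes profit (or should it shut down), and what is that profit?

x = 0 (shut down); profit = -£38

Compute π = P·x − TC at each output: x=0: -38; x=1: -68; x=2: -82; x=3: -78; x=4: -75; x=5: -70; x=6: -66; x=7: -82; x=8: -108; x=9: -166.
Profit is highest at x = 0. Equivalently, the lowest AVC in the table is 112/6 ≈ £18.67 at x = 6, and P = £14 falls below it — price never covers variable cost, so the firm shuts down and loses only its fixed cost.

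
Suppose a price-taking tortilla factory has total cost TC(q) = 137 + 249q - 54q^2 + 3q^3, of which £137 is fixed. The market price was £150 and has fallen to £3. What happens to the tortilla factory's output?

AVC = 249 - 54q + 3q^2, minimized at q = 9 where min AVC = £6. MC = 249 - 108q + 9q^2.
With P = £150 above the shutdown price, P = MC gives q = 11.
At P = £3 < min AVC = £6, price no longer covers variable cost at any output, so the firm shuts down: q = 0.

Output falls from 11 to 0 (the firm shuts down)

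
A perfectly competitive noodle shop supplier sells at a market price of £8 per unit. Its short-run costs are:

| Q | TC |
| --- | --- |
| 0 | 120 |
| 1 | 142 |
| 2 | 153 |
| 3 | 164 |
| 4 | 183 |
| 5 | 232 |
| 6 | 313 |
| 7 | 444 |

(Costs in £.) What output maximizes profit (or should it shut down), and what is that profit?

Q = 0 (shut down); profit = -£120

Compute π = P·Q − TC at each output: Q=0: -120; Q=1: -134; Q=2: -137; Q=3: -140; Q=4: -151; Q=5: -192; Q=6: -265; Q=7: -388.
Profit is highest at Q = 0. Equivalently, the lowest AVC in the table is 44/3 ≈ £14.67 at Q = 3, and P = £8 falls below it — price never covers variable cost, so the firm shuts down and loses only its fixed cost.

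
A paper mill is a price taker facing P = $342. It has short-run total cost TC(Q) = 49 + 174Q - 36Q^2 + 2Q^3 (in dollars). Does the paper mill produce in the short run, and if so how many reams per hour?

Produce at Q = 14

From TC, MC = TC'(Q) = 174 - 72Q + 6Q^2 and AVC = VC/Q = 174 - 36Q + 2Q^2.
AVC is minimized where dAVC/dQ = -36 + 4Q = 0, at Q = 9; min AVC = 174 - 36·9 + 2·9^2 = $12.
P = $342 exceeds min AVC = $12, so the firm stays open.
P = MC gives -168 - 72Q + 6Q^2 = 0, with roots -2 and 14. Take the larger (rising MC): Q* = 14.
Check: AVC at Q = 14 is $62 ≤ P, so revenue covers variable cost.
Profit = P·Q − TC = 342·14 − 917 = $3871.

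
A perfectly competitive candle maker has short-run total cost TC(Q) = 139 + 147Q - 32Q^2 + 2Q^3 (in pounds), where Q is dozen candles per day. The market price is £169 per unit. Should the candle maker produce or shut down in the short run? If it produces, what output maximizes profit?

Strip out fixed cost: VC = 147Q - 32Q^2 + 2Q^3. Then AVC = 147 - 32Q + 2Q^2 and MC = 147 - 64Q + 6Q^2.
AVC is minimized where dAVC/dQ = -32 + 4Q = 0, at Q = 8; min AVC = 147 - 32·8 + 2·8^2 = £19.
P = £169 exceeds min AVC = £19, so the firm stays open.
P = MC gives -22 - 64Q + 6Q^2 = 0, with roots -1/3 and 11. Take the larger (rising MC): Q* = 11.
Check: AVC at Q = 11 is £37 ≤ P, so revenue covers variable cost.
Profit = P·Q − TC = 169·11 − 546 = £1313.

Produce at Q = 11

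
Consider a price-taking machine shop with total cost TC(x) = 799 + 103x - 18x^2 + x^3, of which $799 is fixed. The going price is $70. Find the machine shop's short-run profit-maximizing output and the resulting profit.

Profit = -$315 at x = 11

AVC = 103 - 18x + x^2; min AVC = $22 at x = 9. Since P = $70 ≥ min AVC, the firm produces.
MC = 103 - 36x + 3x^2. Setting P = MC and taking the root on the rising branch gives x* = 11.
TR = 70·11 = 770. TC = 799 + 286 = 1085. Profit = 770 − 1085 = -$315.
Shutting down would mean losing the fixed cost of $799, so operating at a loss of $315 is better by $484.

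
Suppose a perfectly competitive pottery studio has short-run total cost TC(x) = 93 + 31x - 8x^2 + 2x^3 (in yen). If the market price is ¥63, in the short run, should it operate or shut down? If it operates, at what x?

Produce at x = 4

Variable cost is VC = 31x - 8x^2 + 2x^3, so AVC = VC/x = 31 - 8x + 2x^2 and MC = dTC/dx = 31 - 16x + 6x^2.
AVC hits its minimum where MC = AVC, at x = 2, giving min AVC = 31 - 8·2 + 2·2^2 = ¥23.
Since P = ¥63 ≥ min AVC = ¥23, price covers variable cost and the firm should produce.
Solving P = MC: -32 - 16x + 6x^2 = 0 ⇒ x = -4/3 or 4. On the upward-sloping branch, x* = 4.
Check: AVC at x = 4 is ¥31 ≤ P, so revenue covers variable cost.
Profit = P·x − TC = 63·4 − 217 = ¥35.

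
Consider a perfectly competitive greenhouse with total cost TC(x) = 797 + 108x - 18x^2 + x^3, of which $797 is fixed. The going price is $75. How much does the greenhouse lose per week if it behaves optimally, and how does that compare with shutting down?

AVC = 108 - 18x + x^2; min AVC = $27 at x = 9. Since P = $75 ≥ min AVC, the firm produces.
MC = 108 - 36x + 3x^2. Setting P = MC and taking the root on the rising branch gives x* = 11.
TR = 75·11 = 825. TC = 797 + 341 = 1138. Profit = 825 − 1138 = -$313.
By producing, the firm covers all variable cost plus $484 of fixed cost; shutting down would lose the full $797.

Profit = -$313 at x = 11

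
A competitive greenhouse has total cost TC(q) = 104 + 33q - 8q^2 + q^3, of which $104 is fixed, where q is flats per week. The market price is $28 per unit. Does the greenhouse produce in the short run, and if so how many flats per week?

From TC, MC = TC'(q) = 33 - 16q + 3q^2 and AVC = VC/q = 33 - 8q + q^2.
The AVC parabola has its vertex at q = 8/2 = 4, where AVC = 33 - 8·4 + 4^2 = $17.
Because $28 ≥ $17, revenue can cover variable cost; the firm operates.
P = MC gives 5 - 16q + 3q^2 = 0, with roots 1/3 and 5. Take the larger (rising MC): q* = 5.
Check: AVC at q = 5 is $18 ≤ P, so revenue covers variable cost.
Profit = P·q − TC = 28·5 − 194 = -$54, a loss, but smaller than the $104 fixed cost the firm would lose by shutting down.

Produce at q = 5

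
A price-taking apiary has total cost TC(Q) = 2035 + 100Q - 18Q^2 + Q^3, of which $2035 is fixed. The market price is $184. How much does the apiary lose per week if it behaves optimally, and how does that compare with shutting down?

AVC = 100 - 18Q + Q^2 has its minimum $19 at Q = 9; price $184 clears that bar, so the firm operates.
MC = 100 - 36Q + 3Q^2. Setting P = MC and taking the root on the rising branch gives Q* = 14.
TR = 184·14 = 2576. TC = 2035 + 616 = 2651. Profit = 2576 − 2651 = -$75.
By producing, the firm covers all variable cost plus $1960 of fixed cost; shutting down would lose the full $2035.

Profit = -$75 at Q = 14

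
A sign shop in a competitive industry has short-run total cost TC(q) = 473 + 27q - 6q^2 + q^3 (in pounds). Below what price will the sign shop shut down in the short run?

£18 per unit

The firm shuts down when price falls below the minimum of average variable cost. AVC = VC/q = 27 - 6q + q^2.
dAVC/dq = -6 + 2q = 0 gives q = 3. min AVC = 27 - 6·3 + 3^2 = 18.
For P < £18 the firm produces nothing.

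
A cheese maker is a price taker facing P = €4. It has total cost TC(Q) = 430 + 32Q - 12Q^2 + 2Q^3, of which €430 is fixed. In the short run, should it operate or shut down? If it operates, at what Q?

Variable cost is VC = 32Q - 12Q^2 + 2Q^3, so AVC = VC/Q = 32 - 12Q + 2Q^2 and MC = dTC/dQ = 32 - 24Q + 6Q^2.
AVC is minimized where dAVC/dQ = -12 + 4Q = 0, at Q = 3; min AVC = 32 - 12·3 + 2·3^2 = €14.
Since P = €4 < min AVC = €14, price fails to cover variable cost at any output.
Shutting down limits the loss to fixed cost, €430.

Shut down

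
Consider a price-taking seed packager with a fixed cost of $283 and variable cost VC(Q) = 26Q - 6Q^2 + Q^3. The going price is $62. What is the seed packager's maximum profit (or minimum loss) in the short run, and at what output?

AVC = 26 - 6Q + Q^2; min AVC = $17 at Q = 3. Since P = $62 ≥ min AVC, the firm produces.
MC = 26 - 12Q + 3Q^2. Setting P = MC and taking the root on the rising branch gives Q* = 6.
TR = 62·6 = 372. TC = 283 + 156 = 439. Profit = 372 − 439 = -$67.
Shutting down would mean losing the fixed cost of $283, so operating at a loss of $67 is better by $216.

Profit = -$67 at Q = 6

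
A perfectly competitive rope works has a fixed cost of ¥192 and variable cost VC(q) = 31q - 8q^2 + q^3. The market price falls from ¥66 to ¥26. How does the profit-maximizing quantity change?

Output falls from 7 to 5

MC = 31 - 16q + 3q^2; the shutdown threshold is min AVC = ¥15 (at q = 4).
At P = ¥66 ≥ min AVC, set P = MC on the rising branch: q = 7.
At P = ¥26 ≥ min AVC, set P = MC: q = 5. The firm stays open but cuts output.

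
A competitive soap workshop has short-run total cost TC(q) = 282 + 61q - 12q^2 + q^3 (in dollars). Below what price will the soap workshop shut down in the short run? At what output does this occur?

The shutdown price is the minimum of AVC. VC = 61q - 12q^2 + q^3, so AVC = 61 - 12q + q^2.
dAVC/dq = -12 + 2q = 0 gives q = 6. min AVC = 61 - 12·6 + 6^2 = 25.
For P < $25 the firm produces nothing.

$25 per unit, at q = 6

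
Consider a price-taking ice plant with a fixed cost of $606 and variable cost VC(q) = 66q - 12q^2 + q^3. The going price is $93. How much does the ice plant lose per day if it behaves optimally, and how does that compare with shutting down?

AVC = 66 - 12q + q^2; min AVC = $30 at q = 6. Since P = $93 ≥ min AVC, the firm produces.
MC = 66 - 24q + 3q^2. Setting P = MC and taking the root on the rising branch gives q* = 9.
TR = 93·9 = 837. TC = 606 + 351 = 957. Profit = 837 − 957 = -$120.
Shutting down would mean losing the fixed cost of $606, so operating at a loss of $120 is better by $486.

Profit = -$120 at q = 9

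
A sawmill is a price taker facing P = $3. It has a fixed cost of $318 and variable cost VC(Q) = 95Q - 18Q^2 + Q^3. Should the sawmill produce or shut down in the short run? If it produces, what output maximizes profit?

From TC, MC = TC'(Q) = 95 - 36Q + 3Q^2 and AVC = VC/Q = 95 - 18Q + Q^2.
AVC is minimized where dAVC/dQ = -18 + 2Q = 0, at Q = 9; min AVC = 95 - 18·9 + 9^2 = $14.
Since P = $3 < min AVC = $14, price fails to cover variable cost at any output.
The firm minimizes its loss by shutting down and losing only its fixed cost of $318.

Shut down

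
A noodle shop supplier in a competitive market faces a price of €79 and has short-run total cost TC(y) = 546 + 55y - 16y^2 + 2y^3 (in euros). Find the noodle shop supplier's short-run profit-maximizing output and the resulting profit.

Profit = -€258 at y = 6

AVC = 55 - 16y + 2y^2 has its minimum €23 at y = 4; price €79 clears that bar, so the firm operates.
With MC = 55 - 32y + 6y^2, P = MC on the upward-sloping part at y* = 6.
TR = 79·6 = 474. TC = 546 + 186 = 732. Profit = 474 − 732 = -€258.
Shutting down would mean losing the fixed cost of €546, so operating at a loss of €258 is better by €288.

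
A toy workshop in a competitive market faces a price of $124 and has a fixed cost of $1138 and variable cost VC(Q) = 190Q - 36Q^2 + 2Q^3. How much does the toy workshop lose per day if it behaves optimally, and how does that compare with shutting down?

AVC = 190 - 36Q + 2Q^2; min AVC = $28 at Q = 9. Since P = $124 ≥ min AVC, the firm produces.
With MC = 190 - 72Q + 6Q^2, P = MC on the upward-sloping part at Q* = 11.
TR = 124·11 = 1364. TC = 1138 + 396 = 1534. Profit = 1364 − 1534 = -$170.
Shutting down would mean losing the fixed cost of $1138, so operating at a loss of $170 is better by $968.

Profit = -$170 at Q = 11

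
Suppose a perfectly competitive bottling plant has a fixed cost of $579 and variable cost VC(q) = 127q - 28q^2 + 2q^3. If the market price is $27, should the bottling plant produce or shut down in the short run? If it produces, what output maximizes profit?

Variable cost is VC = 127q - 28q^2 + 2q^3, so AVC = VC/q = 127 - 28q + 2q^2 and MC = dTC/dq = 127 - 56q + 6q^2.
AVC is minimized where dAVC/dq = -28 + 4q = 0, at q = 7; min AVC = 127 - 28·7 + 2·7^2 = $29.
Since P = $27 < min AVC = $29, price fails to cover variable cost at any output.
Shutting down limits the loss to fixed cost, $579.

Shut down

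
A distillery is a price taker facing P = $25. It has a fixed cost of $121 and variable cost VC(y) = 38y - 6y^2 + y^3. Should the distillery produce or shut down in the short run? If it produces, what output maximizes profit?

Shut down

Strip out fixed cost: VC = 38y - 6y^2 + y^3. Then AVC = 38 - 6y + y^2 and MC = 38 - 12y + 3y^2.
AVC hits its minimum where MC = AVC, at y = 3, giving min AVC = 38 - 6·3 + 3^2 = $29.
Since P = $25 < min AVC = $29, price fails to cover variable cost at any output.
Best response: produce nothing and absorb the $121 fixed cost.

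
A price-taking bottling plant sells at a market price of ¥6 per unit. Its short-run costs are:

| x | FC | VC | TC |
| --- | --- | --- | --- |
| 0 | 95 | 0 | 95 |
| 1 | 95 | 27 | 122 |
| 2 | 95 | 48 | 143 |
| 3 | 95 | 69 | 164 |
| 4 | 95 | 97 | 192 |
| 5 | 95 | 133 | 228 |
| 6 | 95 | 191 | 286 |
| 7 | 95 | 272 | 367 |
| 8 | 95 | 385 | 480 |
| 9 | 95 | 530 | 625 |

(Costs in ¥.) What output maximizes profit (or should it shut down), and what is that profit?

Tabulate TR − TC: x=0: -95; x=1: -116; x=2: -131; x=3: -146; x=4: -168; x=5: -198; x=6: -250; x=7: -325; x=8: -432; x=9: -571.
Profit is highest at x = 0. Equivalently, the lowest AVC in the table is 69/3 ≈ ¥23 at x = 3, and P = ¥6 falls below it — price never covers variable cost, so the firm shuts down and loses only its fixed cost.

x = 0 (shut down); profit = -¥95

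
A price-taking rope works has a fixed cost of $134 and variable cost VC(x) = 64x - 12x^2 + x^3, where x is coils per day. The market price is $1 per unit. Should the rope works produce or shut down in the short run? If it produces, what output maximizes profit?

Shut down

Strip out fixed cost: VC = 64x - 12x^2 + x^3. Then AVC = 64 - 12x + x^2 and MC = 64 - 24x + 3x^2.
AVC is minimized where dAVC/dx = -12 + 2x = 0, at x = 6; min AVC = 64 - 12·6 + 6^2 = $28.
Since P = $1 < min AVC = $28, price fails to cover variable cost at any output.
Shutting down limits the loss to fixed cost, $134.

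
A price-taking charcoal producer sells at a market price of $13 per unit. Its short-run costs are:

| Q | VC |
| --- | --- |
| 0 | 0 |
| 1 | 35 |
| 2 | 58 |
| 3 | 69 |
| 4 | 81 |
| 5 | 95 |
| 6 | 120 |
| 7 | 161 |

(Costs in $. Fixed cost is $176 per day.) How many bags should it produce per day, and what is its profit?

Tabulate TR − TC: Q=0: -176; Q=1: -198; Q=2: -208; Q=3: -206; Q=4: -205; Q=5: -206; Q=6: -218; Q=7: -246.
Profit is highest at Q = 0. Equivalently, the lowest AVC in the table is 95/5 ≈ $19 at Q = 5, and P = $13 falls below it — price never covers variable cost, so the firm shuts down and loses only its fixed cost.

Q = 0 (shut down); profit = -$176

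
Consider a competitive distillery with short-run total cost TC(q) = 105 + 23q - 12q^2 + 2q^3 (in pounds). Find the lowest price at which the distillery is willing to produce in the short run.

Short-run supply begins at min AVC. From VC = 23q - 12q^2 + 2q^3, AVC = 23 - 12q + 2q^2.
At the minimum of AVC, MC = AVC. MC = 23 - 24q + 6q^2; setting MC = AVC gives 4q^2 - 12q = 0, so q = 3. min AVC = 5.
For P < £5 the firm produces nothing.

£5 per unit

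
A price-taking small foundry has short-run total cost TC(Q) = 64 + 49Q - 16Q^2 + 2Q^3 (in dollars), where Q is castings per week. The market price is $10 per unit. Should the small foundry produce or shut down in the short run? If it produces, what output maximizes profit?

From TC, MC = TC'(Q) = 49 - 32Q + 6Q^2 and AVC = VC/Q = 49 - 16Q + 2Q^2.
AVC hits its minimum where MC = AVC, at Q = 4, giving min AVC = 49 - 16·4 + 2·4^2 = $17.
P = $10 lies below min AVC = $17; no output level covers variable cost.
Best response: produce nothing and absorb the $64 fixed cost.

Shut down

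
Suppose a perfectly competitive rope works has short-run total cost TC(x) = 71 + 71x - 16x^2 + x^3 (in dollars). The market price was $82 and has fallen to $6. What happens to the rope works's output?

Output falls from 11 to 0 (the firm shuts down)

AVC = 71 - 16x + x^2, minimized at x = 8 where min AVC = $7. MC = 71 - 32x + 3x^2.
At P = $82 ≥ min AVC, set P = MC on the rising branch: x = 11.
At P = $6 < min AVC = $7, price no longer covers variable cost at any output, so the firm shuts down: x = 0.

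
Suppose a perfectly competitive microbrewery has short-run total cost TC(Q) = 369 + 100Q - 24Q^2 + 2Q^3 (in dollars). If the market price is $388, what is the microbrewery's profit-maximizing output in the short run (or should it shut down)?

Produce at Q = 12

Strip out fixed cost: VC = 100Q - 24Q^2 + 2Q^3. Then AVC = 100 - 24Q + 2Q^2 and MC = 100 - 48Q + 6Q^2.
AVC hits its minimum where MC = AVC, at Q = 6, giving min AVC = 100 - 24·6 + 2·6^2 = $28.
P = $388 exceeds min AVC = $28, so the firm stays open.
Set P = MC: 388 = 100 - 48Q + 6Q^2 → -288 - 48Q + 6Q^2 = 0. The roots are Q = -4 and Q = 12; the profit-maximizing output is on the rising part of MC, so Q* = 12.
Check: AVC at Q = 12 is $100 ≤ P, so revenue covers variable cost.
Profit = P·Q − TC = 388·12 − 1569 = $3087.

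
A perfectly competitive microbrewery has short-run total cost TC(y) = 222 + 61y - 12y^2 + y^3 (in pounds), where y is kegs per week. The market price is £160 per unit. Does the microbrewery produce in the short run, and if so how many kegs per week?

From TC, MC = TC'(y) = 61 - 24y + 3y^2 and AVC = VC/y = 61 - 12y + y^2.
AVC is minimized where dAVC/dy = -12 + 2y = 0, at y = 6; min AVC = 61 - 12·6 + 6^2 = £25.
P = £160 exceeds min AVC = £25, so the firm stays open.
Set P = MC: 160 = 61 - 24y + 3y^2 → -99 - 24y + 3y^2 = 0. The roots are y = -3 and y = 11; the profit-maximizing output is on the rising part of MC, so y* = 11.
Check: AVC at y = 11 is £50 ≤ P, so revenue covers variable cost.
Profit = P·y − TC = 160·11 − 772 = £988.

Produce at y = 11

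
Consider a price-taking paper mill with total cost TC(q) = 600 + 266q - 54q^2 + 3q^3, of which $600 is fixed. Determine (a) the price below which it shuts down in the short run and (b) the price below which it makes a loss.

AVC = 266 - 54q + 3q^2; minimized at q = 9, giving min AVC = $23. That is the shutdown price.
ATC = 600/q + 266 - 54q + 3q^2. Setting dATC/dq = −600/q^2 − 54 + 6q = 0 gives q = 10 (since 6·10^3 − 54·10^2 = 600).
min ATC = 600/10 + 266 − 54·10 + 3·10^2 = $86. That is the break-even price.
For $23 ≤ P < $86 the firm produces at a loss; below $23 it shuts down.

Shutdown price = $23; break-even price = $86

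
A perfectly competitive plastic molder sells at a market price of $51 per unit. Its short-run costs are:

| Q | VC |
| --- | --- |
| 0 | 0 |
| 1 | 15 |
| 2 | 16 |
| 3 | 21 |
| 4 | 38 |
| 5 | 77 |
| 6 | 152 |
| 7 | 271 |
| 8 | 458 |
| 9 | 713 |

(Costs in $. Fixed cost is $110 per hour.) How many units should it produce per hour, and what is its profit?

Compute π = P·Q − TC at each output: Q=0: -110; Q=1: -74; Q=2: -24; Q=3: 22; Q=4: 56; Q=5: 68; Q=6: 44; Q=7: -24; Q=8: -160; Q=9: -364.
Profit is maximized at Q = 5. AVC there is 77/5 = $15.40 ≤ P, so producing beats shutting down (which would give -$110).

Q = 5; profit = $68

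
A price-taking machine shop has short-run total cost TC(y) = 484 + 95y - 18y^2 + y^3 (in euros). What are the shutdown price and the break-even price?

Shutdown price = €14; break-even price = €62

Shutdown price = min AVC. AVC = 95 - 18y + y^2, with vertex at y = 9 and minimum €14.
ATC = 484/y + 95 - 18y + y^2. Setting dATC/dy = −484/y^2 − 18 + 2y = 0 gives y = 11 (since 2·11^3 − 18·11^2 = 484).
min ATC = 484/11 + 95 − 18·11 + 11^2 = €62. That is the break-even price.
Between these two prices the firm operates at a loss; above €62 it earns a profit.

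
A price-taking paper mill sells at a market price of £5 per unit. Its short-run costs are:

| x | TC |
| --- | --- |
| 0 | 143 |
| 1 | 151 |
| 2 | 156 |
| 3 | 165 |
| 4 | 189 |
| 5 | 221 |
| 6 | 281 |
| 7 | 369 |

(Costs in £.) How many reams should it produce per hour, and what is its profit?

x = 0 (shut down); profit = -£143

Profit at each row (π = 5x − TC): x=0: -143; x=1: -146; x=2: -146; x=3: -150; x=4: -169; x=5: -196; x=6: -251; x=7: -334.
Profit is highest at x = 0. Equivalently, the lowest AVC in the table is 13/2 ≈ £6.50 at x = 2, and P = £5 falls below it — price never covers variable cost, so the firm shuts down and loses only its fixed cost.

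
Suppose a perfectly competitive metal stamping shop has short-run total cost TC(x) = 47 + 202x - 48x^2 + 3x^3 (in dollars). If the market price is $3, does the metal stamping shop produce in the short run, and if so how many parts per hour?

Shut down

Strip out fixed cost: VC = 202x - 48x^2 + 3x^3. Then AVC = 202 - 48x + 3x^2 and MC = 202 - 96x + 9x^2.
AVC is minimized where dAVC/dx = -48 + 6x = 0, at x = 8; min AVC = 202 - 48·8 + 3·8^2 = $10.
P = $3 lies below min AVC = $10; no output level covers variable cost.
Shutting down limits the loss to fixed cost, $47.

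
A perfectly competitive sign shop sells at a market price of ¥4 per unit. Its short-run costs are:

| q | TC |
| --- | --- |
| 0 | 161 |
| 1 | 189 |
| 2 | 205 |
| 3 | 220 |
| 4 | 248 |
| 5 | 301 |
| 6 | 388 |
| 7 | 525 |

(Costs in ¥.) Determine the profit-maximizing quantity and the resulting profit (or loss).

Tabulate TR − TC: q=0: -161; q=1: -185; q=2: -197; q=3: -208; q=4: -232; q=5: -281; q=6: -364; q=7: -497.
Profit is highest at q = 0. Equivalently, the lowest AVC in the table is 59/3 ≈ ¥19.67 at q = 3, and P = ¥4 falls below it — price never covers variable cost, so the firm shuts down and loses only its fixed cost.

q = 0 (shut down); profit = -¥161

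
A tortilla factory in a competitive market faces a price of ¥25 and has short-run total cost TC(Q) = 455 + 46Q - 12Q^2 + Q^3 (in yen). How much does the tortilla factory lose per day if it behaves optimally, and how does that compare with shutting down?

AVC = 46 - 12Q + Q^2 has its minimum ¥10 at Q = 6; price ¥25 clears that bar, so the firm operates.
MC = 46 - 24Q + 3Q^2. Setting P = MC and taking the root on the rising branch gives Q* = 7.
TR = 25·7 = 175. TC = 455 + 77 = 532. Profit = 175 − 532 = -¥357.
That loss of ¥357 beats the ¥455 the firm would lose by shutting down; producing recovers ¥98 of fixed cost.

Profit = -¥357 at Q = 7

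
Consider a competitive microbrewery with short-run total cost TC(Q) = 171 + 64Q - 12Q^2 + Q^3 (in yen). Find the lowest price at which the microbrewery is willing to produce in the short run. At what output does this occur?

The shutdown price is the minimum of AVC. VC = 64Q - 12Q^2 + Q^3, so AVC = 64 - 12Q + Q^2.
At the minimum of AVC, MC = AVC. MC = 64 - 24Q + 3Q^2; setting MC = AVC gives 2Q^2 - 12Q = 0, so Q = 6. min AVC = 28.
For P < ¥28 the firm produces nothing.

¥28 per unit, at Q = 6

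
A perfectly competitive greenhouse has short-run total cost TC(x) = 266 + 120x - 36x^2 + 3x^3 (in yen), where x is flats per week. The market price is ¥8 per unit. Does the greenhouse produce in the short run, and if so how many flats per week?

From TC, MC = TC'(x) = 120 - 72x + 9x^2 and AVC = VC/x = 120 - 36x + 3x^2.
AVC hits its minimum where MC = AVC, at x = 6, giving min AVC = 120 - 36·6 + 3·6^2 = ¥12.
Since P = ¥8 < min AVC = ¥12, price fails to cover variable cost at any output.
The firm minimizes its loss by shutting down and losing only its fixed cost of ¥266.

Shut down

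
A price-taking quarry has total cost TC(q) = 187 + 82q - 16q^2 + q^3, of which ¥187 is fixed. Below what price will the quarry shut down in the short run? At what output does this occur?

The firm shuts down when price falls below the minimum of average variable cost. AVC = VC/q = 82 - 16q + q^2.
At the minimum of AVC, MC = AVC. MC = 82 - 32q + 3q^2; setting MC = AVC gives 2q^2 - 16q = 0, so q = 8. min AVC = 18.
So the shutdown price is ¥18.

¥18 per unit, at q = 8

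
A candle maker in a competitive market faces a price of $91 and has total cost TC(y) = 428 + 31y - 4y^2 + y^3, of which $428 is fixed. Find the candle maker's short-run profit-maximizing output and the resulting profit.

Profit = -$140 at y = 6

AVC = 31 - 4y + y^2; min AVC = $27 at y = 2. Since P = $91 ≥ min AVC, the firm produces.
MC = 31 - 8y + 3y^2. Setting P = MC and taking the root on the rising branch gives y* = 6.
TR = 91·6 = 546. TC = 428 + 258 = 686. Profit = 546 − 686 = -$140.
That loss of $140 beats the $428 the firm would lose by shutting down; producing recovers $288 of fixed cost.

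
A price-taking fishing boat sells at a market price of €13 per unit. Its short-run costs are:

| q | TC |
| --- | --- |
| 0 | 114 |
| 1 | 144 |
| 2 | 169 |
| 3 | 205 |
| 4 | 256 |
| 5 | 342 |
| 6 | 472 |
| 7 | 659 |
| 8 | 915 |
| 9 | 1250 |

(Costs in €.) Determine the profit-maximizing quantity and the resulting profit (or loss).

q = 0 (shut down); profit = -€114

Tabulate TR − TC: q=0: -114; q=1: -131; q=2: -143; q=3: -166; q=4: -204; q=5: -277; q=6: -394; q=7: -568; q=8: -811; q=9: -1133.
Profit is highest at q = 0. Equivalently, the lowest AVC in the table is 55/2 ≈ €27.50 at q = 2, and P = €13 falls below it — price never covers variable cost, so the firm shuts down and loses only its fixed cost.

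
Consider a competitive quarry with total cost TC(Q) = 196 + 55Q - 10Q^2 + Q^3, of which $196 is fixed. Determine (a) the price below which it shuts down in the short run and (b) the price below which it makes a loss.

Shutdown price = $30; break-even price = $62

AVC = 55 - 10Q + Q^2; minimized at Q = 5, giving min AVC = $30. That is the shutdown price.
ATC = 196/Q + 55 - 10Q + Q^2. Setting dATC/dQ = −196/Q^2 − 10 + 2Q = 0 gives Q = 7 (since 2·7^3 − 10·7^2 = 196).
min ATC = 196/7 + 55 − 10·7 + 7^2 = $62. That is the break-even price.
Between these two prices the firm operates at a loss; above $62 it earns a profit.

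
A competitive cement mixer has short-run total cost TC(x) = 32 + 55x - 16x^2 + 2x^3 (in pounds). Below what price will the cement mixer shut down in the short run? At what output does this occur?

The shutdown price is the minimum of AVC. VC = 55x - 16x^2 + 2x^3, so AVC = 55 - 16x + 2x^2.
At the minimum of AVC, MC = AVC. MC = 55 - 32x + 6x^2; setting MC = AVC gives 4x^2 - 16x = 0, so x = 4. min AVC = 23.
So the shutdown price is £23.

£23 per unit, at x = 4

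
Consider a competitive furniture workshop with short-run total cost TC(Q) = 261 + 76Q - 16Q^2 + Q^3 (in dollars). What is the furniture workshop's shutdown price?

Short-run supply begins at min AVC. From VC = 76Q - 16Q^2 + Q^3, AVC = 76 - 16Q + Q^2.
At the minimum of AVC, MC = AVC. MC = 76 - 32Q + 3Q^2; setting MC = AVC gives 2Q^2 - 16Q = 0, so Q = 8. min AVC = 12.
For P < $12 the firm produces nothing.

$12 per unit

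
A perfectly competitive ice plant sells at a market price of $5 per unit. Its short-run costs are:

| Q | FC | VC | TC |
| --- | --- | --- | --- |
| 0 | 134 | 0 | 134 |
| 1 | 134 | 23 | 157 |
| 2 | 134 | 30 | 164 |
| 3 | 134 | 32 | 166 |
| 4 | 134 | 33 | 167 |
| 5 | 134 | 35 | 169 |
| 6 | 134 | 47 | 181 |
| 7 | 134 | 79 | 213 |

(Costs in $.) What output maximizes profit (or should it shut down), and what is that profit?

Q = 0 (shut down); profit = -$134

Compute π = P·Q − TC at each output: Q=0: -134; Q=1: -152; Q=2: -154; Q=3: -151; Q=4: -147; Q=5: -144; Q=6: -151; Q=7: -178.
Profit is highest at Q = 0. Equivalently, the lowest AVC in the table is 35/5 ≈ $7 at Q = 5, and P = $5 falls below it — price never covers variable cost, so the firm shuts down and loses only its fixed cost.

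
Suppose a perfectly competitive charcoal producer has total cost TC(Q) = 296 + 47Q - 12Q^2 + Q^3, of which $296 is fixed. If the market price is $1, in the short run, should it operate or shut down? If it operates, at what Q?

From TC, MC = TC'(Q) = 47 - 24Q + 3Q^2 and AVC = VC/Q = 47 - 12Q + Q^2.
AVC hits its minimum where MC = AVC, at Q = 6, giving min AVC = 47 - 12·6 + 6^2 = $11.
Since P = $1 < min AVC = $11, price fails to cover variable cost at any output.
Shutting down limits the loss to fixed cost, $296.

Shut down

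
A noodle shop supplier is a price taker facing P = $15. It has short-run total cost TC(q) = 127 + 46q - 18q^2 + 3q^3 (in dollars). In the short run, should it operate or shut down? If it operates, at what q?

Variable cost is VC = 46q - 18q^2 + 3q^3, so AVC = VC/q = 46 - 18q + 3q^2 and MC = dTC/dq = 46 - 36q + 9q^2.
The AVC parabola has its vertex at q = 18/6 = 3, where AVC = 46 - 18·3 + 3·3^2 = $19.
With P < min AVC ($15 < $19), every unit sold adds to the loss.
Shutting down limits the loss to fixed cost, $127.

Shut down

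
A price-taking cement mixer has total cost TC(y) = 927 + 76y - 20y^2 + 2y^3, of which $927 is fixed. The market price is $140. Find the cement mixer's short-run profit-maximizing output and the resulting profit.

Profit = -$159 at y = 8

AVC = 76 - 20y + 2y^2; min AVC = $26 at y = 5. Since P = $140 ≥ min AVC, the firm produces.
With MC = 76 - 40y + 6y^2, P = MC on the upward-sloping part at y* = 8.
TR = 140·8 = 1120. TC = 927 + 352 = 1279. Profit = 1120 − 1279 = -$159.
By producing, the firm covers all variable cost plus $768 of fixed cost; shutting down would lose the full $927.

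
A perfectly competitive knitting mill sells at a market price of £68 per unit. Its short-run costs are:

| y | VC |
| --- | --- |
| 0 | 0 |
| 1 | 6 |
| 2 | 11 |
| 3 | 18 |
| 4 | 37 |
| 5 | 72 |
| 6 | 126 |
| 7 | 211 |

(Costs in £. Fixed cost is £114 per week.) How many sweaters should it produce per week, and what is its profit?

y = 6; profit = £168

Tabulate TR − TC: y=0: -114; y=1: -52; y=2: 11; y=3: 72; y=4: 121; y=5: 154; y=6: 168; y=7: 151.
Profit is maximized at y = 6. AVC there is 126/6 = £21 ≤ P, so producing beats shutting down (which would give -£114).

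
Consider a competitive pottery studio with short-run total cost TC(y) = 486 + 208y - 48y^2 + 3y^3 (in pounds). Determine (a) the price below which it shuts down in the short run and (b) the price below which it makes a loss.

Shutdown price = min AVC. AVC = 208 - 48y + 3y^2, with vertex at y = 8 and minimum £16.
ATC = 486/y + 208 - 48y + 3y^2. Setting dATC/dy = −486/y^2 − 48 + 6y = 0 gives y = 9 (since 6·9^3 − 48·9^2 = 486).
min ATC = 486/9 + 208 − 48·9 + 3·9^2 = £73. That is the break-even price.
Between these two prices the firm operates at a loss; above £73 it earns a profit.

Shutdown price = £16; break-even price = £73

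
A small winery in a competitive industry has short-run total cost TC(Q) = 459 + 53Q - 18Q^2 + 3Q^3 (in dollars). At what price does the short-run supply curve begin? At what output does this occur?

Short-run supply begins at min AVC. From VC = 53Q - 18Q^2 + 3Q^3, AVC = 53 - 18Q + 3Q^2.
dAVC/dQ = -18 + 6Q = 0 gives Q = 3. min AVC = 53 - 18·3 + 3·3^2 = 26.
So the shutdown price is $26.

$26 per unit, at Q = 3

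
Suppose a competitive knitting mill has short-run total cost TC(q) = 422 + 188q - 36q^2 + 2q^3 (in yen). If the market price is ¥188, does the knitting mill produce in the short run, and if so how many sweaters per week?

Produce at q = 12

Strip out fixed cost: VC = 188q - 36q^2 + 2q^3. Then AVC = 188 - 36q + 2q^2 and MC = 188 - 72q + 6q^2.
AVC is minimized where dAVC/dq = -36 + 4q = 0, at q = 9; min AVC = 188 - 36·9 + 2·9^2 = ¥26.
P = ¥188 exceeds min AVC = ¥26, so the firm stays open.
P = MC gives -72q + 6q^2 = 0, with roots 0 and 12. Take the larger (rising MC): q* = 12.
Check: AVC at q = 12 is ¥44 ≤ P, so revenue covers variable cost.
Profit = P·q − TC = 188·12 − 950 = ¥1306.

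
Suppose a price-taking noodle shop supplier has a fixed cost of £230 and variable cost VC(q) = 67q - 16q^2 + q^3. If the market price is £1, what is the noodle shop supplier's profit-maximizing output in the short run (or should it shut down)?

Shut down

Strip out fixed cost: VC = 67q - 16q^2 + q^3. Then AVC = 67 - 16q + q^2 and MC = 67 - 32q + 3q^2.
AVC is minimized where dAVC/dq = -16 + 2q = 0, at q = 8; min AVC = 67 - 16·8 + 8^2 = £3.
With P < min AVC (£1 < £3), every unit sold adds to the loss.
Shutting down limits the loss to fixed cost, £230.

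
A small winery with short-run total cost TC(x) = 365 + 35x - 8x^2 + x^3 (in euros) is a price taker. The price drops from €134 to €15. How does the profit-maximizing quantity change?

Output falls from 9 to 0 (the firm shuts down)

AVC = 35 - 8x + x^2, minimized at x = 4 where min AVC = €19. MC = 35 - 16x + 3x^2.
With P = €134 above the shutdown price, P = MC gives x = 9.
At P = €15 < min AVC = €19, price no longer covers variable cost at any output, so the firm shuts down: x = 0.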